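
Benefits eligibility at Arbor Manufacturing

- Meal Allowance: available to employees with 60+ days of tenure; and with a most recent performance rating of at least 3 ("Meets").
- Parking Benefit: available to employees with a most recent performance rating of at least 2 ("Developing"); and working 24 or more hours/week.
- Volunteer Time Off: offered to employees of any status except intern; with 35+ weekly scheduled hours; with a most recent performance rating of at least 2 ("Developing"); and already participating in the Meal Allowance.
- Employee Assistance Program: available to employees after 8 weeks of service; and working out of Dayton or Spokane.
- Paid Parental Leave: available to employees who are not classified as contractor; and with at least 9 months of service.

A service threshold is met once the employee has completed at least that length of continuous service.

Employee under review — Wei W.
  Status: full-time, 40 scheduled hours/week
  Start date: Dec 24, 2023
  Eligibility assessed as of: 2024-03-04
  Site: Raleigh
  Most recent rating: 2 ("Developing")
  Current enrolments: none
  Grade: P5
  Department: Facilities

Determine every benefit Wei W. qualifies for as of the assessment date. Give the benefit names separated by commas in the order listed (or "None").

Parking Benefit

Service from Dec 24, 2023 to 2024-03-04: 71 days.
Meal Allowance — service 71 days ≥ 60 days ✓; rating 2 < 3 ✗ → not eligible.
Parking Benefit — rating 2 ≥ 2 ✓; 40 hrs/wk ≥ 24 ✓ → eligible.
Volunteer Time Off — status full-time ✓ (not excluded); 40 hrs/wk ≥ 35 ✓; rating 2 ≥ 2 ✓; not enrolled in Meal Allowance ✗ → not eligible.
Employee Assistance Program — service 71 days ≥ 8 weeks (≈56 days) ✓; site Raleigh ✗ (not Dayton or Spokane) → not eligible.
Paid Parental Leave — status full-time ✓ (not excluded); service 71 days < 9 months (≈270 days) ✗ → not eligible.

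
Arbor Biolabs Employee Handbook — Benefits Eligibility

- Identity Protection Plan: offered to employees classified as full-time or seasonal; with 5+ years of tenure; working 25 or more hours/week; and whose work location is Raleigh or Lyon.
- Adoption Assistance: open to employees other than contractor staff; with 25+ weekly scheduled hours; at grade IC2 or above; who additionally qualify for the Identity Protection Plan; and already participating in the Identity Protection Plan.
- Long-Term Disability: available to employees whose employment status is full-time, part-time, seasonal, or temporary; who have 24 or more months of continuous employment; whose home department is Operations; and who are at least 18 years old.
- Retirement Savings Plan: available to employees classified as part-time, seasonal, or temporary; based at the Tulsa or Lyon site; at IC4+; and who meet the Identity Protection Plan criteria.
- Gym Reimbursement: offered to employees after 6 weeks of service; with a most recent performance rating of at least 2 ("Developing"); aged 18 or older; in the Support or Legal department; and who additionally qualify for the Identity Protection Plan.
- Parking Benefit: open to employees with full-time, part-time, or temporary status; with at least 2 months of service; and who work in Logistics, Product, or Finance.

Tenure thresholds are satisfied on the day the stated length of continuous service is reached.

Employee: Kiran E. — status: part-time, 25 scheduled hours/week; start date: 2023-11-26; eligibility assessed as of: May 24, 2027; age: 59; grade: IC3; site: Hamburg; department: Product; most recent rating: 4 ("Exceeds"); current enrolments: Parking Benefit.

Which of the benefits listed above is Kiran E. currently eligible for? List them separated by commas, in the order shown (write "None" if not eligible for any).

Parking Benefit

Service from 2023-11-26 to May 24, 2027: 1275 days.
Identity Protection Plan — status part-time ✗ (requires full-time or seasonal) → not eligible.
Adoption Assistance — status part-time ✓ (not excluded); 25 hrs/wk ≥ 25 ✓; grade IC3 ≥ IC2 ✓; not eligible for Identity Protection Plan ✗ → not eligible.
Long-Term Disability — status part-time ✓; service 1275 days ≥ 24 months (≈720 days) ✓; dept Product ✗ → not eligible.
Retirement Savings Plan — status part-time ✓; site Hamburg ✗ (not Tulsa or Lyon) → not eligible.
Gym Reimbursement — service 1275 days ≥ 6 weeks (≈42 days) ✓; rating 4 ≥ 2 ✓; age 59 ≥ 18 ✓; dept Product ✗ → not eligible.
Parking Benefit — status part-time ✓; service 1275 days ≥ 2 months (≈60 days) ✓; dept Product ✓ → eligible.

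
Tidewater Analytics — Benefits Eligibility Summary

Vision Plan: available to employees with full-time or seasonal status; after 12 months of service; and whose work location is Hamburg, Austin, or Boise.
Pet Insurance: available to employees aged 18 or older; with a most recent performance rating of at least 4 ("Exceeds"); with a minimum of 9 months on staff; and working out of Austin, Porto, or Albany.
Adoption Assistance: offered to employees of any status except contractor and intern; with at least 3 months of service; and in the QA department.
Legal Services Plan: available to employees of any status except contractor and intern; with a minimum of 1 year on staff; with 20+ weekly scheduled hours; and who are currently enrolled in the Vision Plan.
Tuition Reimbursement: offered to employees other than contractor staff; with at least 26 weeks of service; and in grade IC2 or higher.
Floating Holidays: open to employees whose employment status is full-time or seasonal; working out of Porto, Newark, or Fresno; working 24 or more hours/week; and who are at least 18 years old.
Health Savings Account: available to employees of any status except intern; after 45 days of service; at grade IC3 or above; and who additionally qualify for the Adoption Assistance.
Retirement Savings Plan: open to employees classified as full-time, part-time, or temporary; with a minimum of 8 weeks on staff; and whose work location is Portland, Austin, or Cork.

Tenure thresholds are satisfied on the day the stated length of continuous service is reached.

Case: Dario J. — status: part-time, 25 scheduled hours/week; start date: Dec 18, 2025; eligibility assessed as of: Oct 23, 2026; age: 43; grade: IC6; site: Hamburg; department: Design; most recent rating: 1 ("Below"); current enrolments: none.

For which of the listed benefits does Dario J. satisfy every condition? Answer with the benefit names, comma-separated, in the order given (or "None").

Service from Dec 18, 2025 to Oct 23, 2026: 309 days.
Vision Plan — status part-time ✗ (requires full-time or seasonal) → not eligible.
Pet Insurance — age 43 ≥ 18 ✓; rating 1 < 4 ✗ → not eligible.
Adoption Assistance — status part-time ✓ (not excluded); service 309 days ≥ 3 months (≈90 days) ✓; dept Design ✗ → not eligible.
Legal Services Plan — status part-time ✓ (not excluded); service 309 days < 1 year (≈365 days) ✗ → not eligible.
Tuition Reimbursement — status part-time ✓ (not excluded); service 309 days ≥ 26 weeks (≈182 days) ✓; grade IC6 ≥ IC2 ✓ → eligible.
Floating Holidays — status part-time ✗ (requires full-time or seasonal) → not eligible.
Health Savings Account — status part-time ✓ (not excluded); service 309 days ≥ 45 days ✓; grade IC6 ≥ IC3 ✓; not eligible for Adoption Assistance ✗ → not eligible.
Retirement Savings Plan — status part-time ✓; service 309 days ≥ 8 weeks (≈56 days) ✓; site Hamburg ✗ (not Portland, Austin, or Cork) → not eligible.

Tuition Reimbursement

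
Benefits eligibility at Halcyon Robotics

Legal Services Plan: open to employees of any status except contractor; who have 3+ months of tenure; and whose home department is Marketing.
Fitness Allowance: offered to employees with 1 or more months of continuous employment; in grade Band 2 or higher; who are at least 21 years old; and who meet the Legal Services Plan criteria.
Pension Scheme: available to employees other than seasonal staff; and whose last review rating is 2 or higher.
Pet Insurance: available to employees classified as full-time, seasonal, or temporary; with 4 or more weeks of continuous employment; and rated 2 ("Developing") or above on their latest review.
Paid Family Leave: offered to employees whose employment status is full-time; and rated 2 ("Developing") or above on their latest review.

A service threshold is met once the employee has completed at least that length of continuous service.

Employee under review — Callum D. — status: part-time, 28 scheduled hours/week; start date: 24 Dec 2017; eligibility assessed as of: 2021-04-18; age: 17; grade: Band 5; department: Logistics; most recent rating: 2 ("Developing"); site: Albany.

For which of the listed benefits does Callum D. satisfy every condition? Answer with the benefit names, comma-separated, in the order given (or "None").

Service from 24 Dec 2017 to 2021-04-18: 1211 days.
Legal Services Plan — status part-time ✓ (not excluded); service 1211 days ≥ 3 months (≈90 days) ✓; dept Logistics ✗ → not eligible.
Fitness Allowance — service 1211 days ≥ 1 month (≈30 days) ✓; grade Band 5 ≥ Band 2 ✓; age 17 < 21 ✗ → not eligible.
Pension Scheme — status part-time ✓ (not excluded); rating 2 ≥ 2 ✓ → eligible.
Pet Insurance — status part-time ✗ (requires full-time, seasonal, or temporary) → not eligible.
Paid Family Leave — status part-time ✗ (requires full-time) → not eligible.

Pension Scheme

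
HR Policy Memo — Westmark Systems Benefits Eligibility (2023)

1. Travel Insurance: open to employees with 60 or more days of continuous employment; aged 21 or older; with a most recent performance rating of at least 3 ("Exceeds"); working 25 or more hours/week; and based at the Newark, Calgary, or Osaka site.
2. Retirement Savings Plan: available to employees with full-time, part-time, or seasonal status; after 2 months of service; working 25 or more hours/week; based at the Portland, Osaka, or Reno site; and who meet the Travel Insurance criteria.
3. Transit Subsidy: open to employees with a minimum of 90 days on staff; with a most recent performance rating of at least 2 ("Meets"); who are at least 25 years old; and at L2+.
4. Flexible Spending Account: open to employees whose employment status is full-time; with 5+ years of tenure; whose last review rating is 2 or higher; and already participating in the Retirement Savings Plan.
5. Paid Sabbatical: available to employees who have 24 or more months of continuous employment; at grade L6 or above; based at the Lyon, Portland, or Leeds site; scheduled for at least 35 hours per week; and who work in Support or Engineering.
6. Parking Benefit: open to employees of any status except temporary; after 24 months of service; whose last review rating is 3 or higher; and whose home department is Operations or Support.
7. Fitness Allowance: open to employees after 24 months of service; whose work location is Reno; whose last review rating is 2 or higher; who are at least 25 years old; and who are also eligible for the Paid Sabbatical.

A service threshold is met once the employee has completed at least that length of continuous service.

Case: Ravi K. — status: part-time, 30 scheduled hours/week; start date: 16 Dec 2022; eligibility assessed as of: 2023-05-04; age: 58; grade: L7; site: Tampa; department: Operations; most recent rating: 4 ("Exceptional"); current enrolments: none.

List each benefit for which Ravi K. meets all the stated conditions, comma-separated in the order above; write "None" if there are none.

Transit Subsidy

Service from 16 Dec 2022 to 2023-05-04: 139 days.
Travel Insurance — service 139 days ≥ 60 days ✓; age 58 ≥ 21 ✓; rating 4 ≥ 3 ✓; 30 hrs/wk ≥ 25 ✓; site Tampa ✗ (not Newark, Calgary, or Osaka) → not eligible.
Retirement Savings Plan — status part-time ✓; service 139 days ≥ 2 months (≈60 days) ✓; 30 hrs/wk ≥ 25 ✓; site Tampa ✗ (not Portland, Osaka, or Reno) → not eligible.
Transit Subsidy — service 139 days ≥ 90 days ✓; rating 4 ≥ 2 ✓; age 58 ≥ 25 ✓; grade L7 ≥ L2 ✓ → eligible.
Flexible Spending Account — status part-time ✗ (requires full-time) → not eligible.
Paid Sabbatical — service 139 days < 24 months (≈720 days) ✗ → not eligible.
Parking Benefit — status part-time ✓ (not excluded); service 139 days < 24 months (≈720 days) ✗ → not eligible.
Fitness Allowance — service 139 days < 24 months (≈720 days) ✗ → not eligible.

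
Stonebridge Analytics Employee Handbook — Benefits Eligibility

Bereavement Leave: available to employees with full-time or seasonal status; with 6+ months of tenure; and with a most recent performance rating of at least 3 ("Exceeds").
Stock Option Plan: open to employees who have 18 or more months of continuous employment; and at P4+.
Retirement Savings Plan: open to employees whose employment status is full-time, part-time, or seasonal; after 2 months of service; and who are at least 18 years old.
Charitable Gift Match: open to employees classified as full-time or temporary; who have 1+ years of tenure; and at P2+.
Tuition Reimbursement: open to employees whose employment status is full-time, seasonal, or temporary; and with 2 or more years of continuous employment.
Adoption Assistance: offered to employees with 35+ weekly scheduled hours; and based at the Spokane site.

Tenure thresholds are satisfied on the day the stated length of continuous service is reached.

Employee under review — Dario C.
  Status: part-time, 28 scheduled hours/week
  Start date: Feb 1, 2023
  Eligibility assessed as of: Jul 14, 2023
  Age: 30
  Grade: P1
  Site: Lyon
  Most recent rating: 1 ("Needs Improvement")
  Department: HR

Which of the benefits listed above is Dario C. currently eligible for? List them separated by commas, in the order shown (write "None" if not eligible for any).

Service from Feb 1, 2023 to Jul 14, 2023: 163 days.
Bereavement Leave — status part-time ✗ (requires full-time or seasonal) → not eligible.
Stock Option Plan — service 163 days < 18 months (≈540 days) ✗ → not eligible.
Retirement Savings Plan — status part-time ✓; service 163 days ≥ 2 months (≈60 days) ✓; age 30 ≥ 18 ✓ → eligible.
Charitable Gift Match — status part-time ✗ (requires full-time or temporary) → not eligible.
Tuition Reimbursement — status part-time ✗ (requires full-time, seasonal, or temporary) → not eligible.
Adoption Assistance — 28 hrs/wk < 35 ✗ → not eligible.

Retirement Savings Plan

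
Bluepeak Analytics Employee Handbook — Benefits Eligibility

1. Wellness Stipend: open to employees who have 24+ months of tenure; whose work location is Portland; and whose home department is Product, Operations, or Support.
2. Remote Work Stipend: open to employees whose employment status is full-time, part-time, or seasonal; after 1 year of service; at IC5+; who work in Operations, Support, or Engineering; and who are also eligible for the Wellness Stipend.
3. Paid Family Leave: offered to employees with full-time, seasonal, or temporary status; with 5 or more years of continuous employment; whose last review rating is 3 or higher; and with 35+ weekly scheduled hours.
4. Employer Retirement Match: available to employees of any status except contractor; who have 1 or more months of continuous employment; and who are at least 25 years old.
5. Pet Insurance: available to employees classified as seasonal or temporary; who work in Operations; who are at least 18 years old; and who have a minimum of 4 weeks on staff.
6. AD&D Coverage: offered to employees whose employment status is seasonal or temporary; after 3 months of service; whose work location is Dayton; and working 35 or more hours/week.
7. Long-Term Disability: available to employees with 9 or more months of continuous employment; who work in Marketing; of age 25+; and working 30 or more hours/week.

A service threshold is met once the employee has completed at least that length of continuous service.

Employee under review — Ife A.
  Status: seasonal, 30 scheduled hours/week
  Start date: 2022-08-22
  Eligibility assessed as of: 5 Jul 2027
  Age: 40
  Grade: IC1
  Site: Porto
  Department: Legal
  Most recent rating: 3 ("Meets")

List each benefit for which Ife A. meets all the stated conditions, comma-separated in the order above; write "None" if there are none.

Service from 2022-08-22 to 5 Jul 2027: 1778 days.
Wellness Stipend — service 1778 days ≥ 24 months (≈720 days) ✓; site Porto ✗ (not Portland) → not eligible.
Remote Work Stipend — status seasonal ✓; service 1778 days ≥ 1 year (≈365 days) ✓; grade IC1 < IC5 ✗ → not eligible.
Paid Family Leave — status seasonal ✓; service 1778 days < 5 years (≈1825 days) ✗ → not eligible.
Employer Retirement Match — status seasonal ✓ (not excluded); service 1778 days ≥ 1 month (≈30 days) ✓; age 40 ≥ 25 ✓ → eligible.
Pet Insurance — status seasonal ✓; dept Legal ✗ → not eligible.
AD&D Coverage — status seasonal ✓; service 1778 days ≥ 3 months (≈90 days) ✓; site Porto ✗ (not Dayton) → not eligible.
Long-Term Disability — service 1778 days ≥ 9 months (≈270 days) ✓; dept Legal ✗ → not eligible.

Employer Retirement Match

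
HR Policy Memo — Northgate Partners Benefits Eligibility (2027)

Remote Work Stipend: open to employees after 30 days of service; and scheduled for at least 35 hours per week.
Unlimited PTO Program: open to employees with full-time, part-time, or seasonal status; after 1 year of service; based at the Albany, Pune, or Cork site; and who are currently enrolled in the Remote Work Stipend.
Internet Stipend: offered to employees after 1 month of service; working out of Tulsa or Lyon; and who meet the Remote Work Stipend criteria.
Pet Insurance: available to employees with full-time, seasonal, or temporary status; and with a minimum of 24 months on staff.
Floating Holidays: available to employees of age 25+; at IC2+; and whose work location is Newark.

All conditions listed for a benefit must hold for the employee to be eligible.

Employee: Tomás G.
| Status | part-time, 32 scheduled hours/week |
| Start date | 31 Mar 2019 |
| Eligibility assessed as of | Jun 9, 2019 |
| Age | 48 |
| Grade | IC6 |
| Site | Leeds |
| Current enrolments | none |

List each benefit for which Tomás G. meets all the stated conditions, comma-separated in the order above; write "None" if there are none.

Service from 31 Mar 2019 to Jun 9, 2019: 70 days.
Remote Work Stipend — service 70 days ≥ 30 days ✓; 32 hrs/wk < 35 ✗ → not eligible.
Unlimited PTO Program — status part-time ✓; service 70 days < 1 year (≈365 days) ✗ → not eligible.
Internet Stipend — service 70 days ≥ 1 month (≈30 days) ✓; site Leeds ✗ (not Tulsa or Lyon) → not eligible.
Pet Insurance — status part-time ✗ (requires full-time, seasonal, or temporary) → not eligible.
Floating Holidays — age 48 ≥ 25 ✓; grade IC6 ≥ IC2 ✓; site Leeds ✗ (not Newark) → not eligible.

None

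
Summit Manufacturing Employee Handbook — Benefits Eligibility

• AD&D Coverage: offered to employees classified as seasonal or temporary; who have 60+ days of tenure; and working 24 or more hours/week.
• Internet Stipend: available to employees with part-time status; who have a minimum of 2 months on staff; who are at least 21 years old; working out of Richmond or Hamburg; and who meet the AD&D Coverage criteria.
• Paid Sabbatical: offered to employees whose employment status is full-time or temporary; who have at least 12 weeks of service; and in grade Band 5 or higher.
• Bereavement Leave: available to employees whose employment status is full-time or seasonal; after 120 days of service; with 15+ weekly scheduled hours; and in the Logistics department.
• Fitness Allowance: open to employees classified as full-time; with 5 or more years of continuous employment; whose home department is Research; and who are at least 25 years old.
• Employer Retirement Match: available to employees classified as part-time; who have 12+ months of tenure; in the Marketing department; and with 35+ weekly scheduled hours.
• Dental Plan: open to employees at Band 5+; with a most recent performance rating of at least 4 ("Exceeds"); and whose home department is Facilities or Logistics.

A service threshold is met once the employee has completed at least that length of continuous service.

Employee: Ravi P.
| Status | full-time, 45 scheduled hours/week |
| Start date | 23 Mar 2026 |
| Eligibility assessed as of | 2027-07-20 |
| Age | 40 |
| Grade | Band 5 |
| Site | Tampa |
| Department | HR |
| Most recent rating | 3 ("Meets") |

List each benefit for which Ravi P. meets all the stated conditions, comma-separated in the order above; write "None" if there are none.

Service from 23 Mar 2026 to 2027-07-20: 484 days.
AD&D Coverage — status full-time ✗ (requires seasonal or temporary) → not eligible.
Internet Stipend — status full-time ✗ (requires part-time) → not eligible.
Paid Sabbatical — status full-time ✓; service 484 days ≥ 12 weeks (≈84 days) ✓; grade Band 5 ≥ Band 5 ✓ → eligible.
Bereavement Leave — status full-time ✓; service 484 days ≥ 120 days ✓; 45 hrs/wk ≥ 15 ✓; dept HR ✗ → not eligible.
Fitness Allowance — status full-time ✓; service 484 days < 5 years (≈1825 days) ✗ → not eligible.
Employer Retirement Match — status full-time ✗ (requires part-time) → not eligible.
Dental Plan — grade Band 5 ≥ Band 5 ✓; rating 3 < 4 ✗ → not eligible.

Paid Sabbatical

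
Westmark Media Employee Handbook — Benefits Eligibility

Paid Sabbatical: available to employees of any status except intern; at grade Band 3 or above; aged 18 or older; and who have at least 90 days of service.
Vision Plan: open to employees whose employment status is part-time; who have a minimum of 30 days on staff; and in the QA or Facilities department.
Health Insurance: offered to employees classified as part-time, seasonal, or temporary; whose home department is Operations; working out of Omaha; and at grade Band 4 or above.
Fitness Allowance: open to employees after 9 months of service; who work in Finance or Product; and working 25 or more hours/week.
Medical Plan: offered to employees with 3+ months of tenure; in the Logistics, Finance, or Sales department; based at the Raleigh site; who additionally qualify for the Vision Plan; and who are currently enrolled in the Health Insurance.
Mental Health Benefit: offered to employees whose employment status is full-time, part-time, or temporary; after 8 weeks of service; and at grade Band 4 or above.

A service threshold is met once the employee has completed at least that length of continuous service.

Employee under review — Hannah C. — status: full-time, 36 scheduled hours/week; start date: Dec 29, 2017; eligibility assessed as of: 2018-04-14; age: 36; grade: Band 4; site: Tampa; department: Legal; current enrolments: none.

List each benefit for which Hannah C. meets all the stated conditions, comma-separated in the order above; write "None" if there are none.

Paid Sabbatical, Mental Health Benefit

Service from Dec 29, 2017 to 2018-04-14: 106 days.
Paid Sabbatical — status full-time ✓ (not excluded); grade Band 4 ≥ Band 3 ✓; age 36 ≥ 18 ✓; service 106 days ≥ 90 days ✓ → eligible.
Vision Plan — status full-time ✗ (requires part-time) → not eligible.
Health Insurance — status full-time ✗ (requires part-time, seasonal, or temporary) → not eligible.
Fitness Allowance — service 106 days < 9 months (≈270 days) ✗ → not eligible.
Medical Plan — service 106 days ≥ 3 months (≈90 days) ✓; dept Legal ✗ → not eligible.
Mental Health Benefit — status full-time ✓; service 106 days ≥ 8 weeks (≈56 days) ✓; grade Band 4 ≥ Band 4 ✓ → eligible.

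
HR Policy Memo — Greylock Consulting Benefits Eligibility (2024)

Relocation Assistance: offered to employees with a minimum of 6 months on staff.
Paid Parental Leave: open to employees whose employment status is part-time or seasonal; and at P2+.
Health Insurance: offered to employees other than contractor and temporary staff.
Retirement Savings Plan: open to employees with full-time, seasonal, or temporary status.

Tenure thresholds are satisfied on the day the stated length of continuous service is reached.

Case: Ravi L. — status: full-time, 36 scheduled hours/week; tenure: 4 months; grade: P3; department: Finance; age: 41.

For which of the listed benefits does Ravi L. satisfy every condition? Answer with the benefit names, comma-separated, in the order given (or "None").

Relocation Assistance — service 4 months < 6 months ✗ → not eligible.
Paid Parental Leave — status full-time ✗ (requires part-time or seasonal) → not eligible.
Health Insurance — status full-time ✓ (not excluded) → eligible.
Retirement Savings Plan — status full-time ✓ → eligible.

Health Insurance, Retirement Savings Plan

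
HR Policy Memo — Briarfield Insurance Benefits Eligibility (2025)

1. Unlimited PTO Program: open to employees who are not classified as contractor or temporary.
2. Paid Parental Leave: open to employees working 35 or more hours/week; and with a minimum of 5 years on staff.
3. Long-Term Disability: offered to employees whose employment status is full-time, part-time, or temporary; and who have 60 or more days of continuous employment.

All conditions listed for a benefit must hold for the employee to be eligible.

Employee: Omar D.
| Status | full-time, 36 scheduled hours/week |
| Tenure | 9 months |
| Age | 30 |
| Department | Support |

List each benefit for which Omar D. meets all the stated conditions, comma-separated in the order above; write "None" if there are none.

Unlimited PTO Program — status full-time ✓ (not excluded) → eligible.
Paid Parental Leave — 36 hrs/wk ≥ 35 ✓; service 9 months < 5 years (≈1825 days) ✗ → not eligible.
Long-Term Disability — status full-time ✓; service 9 months ≥ 60 days ✓ → eligible.

Unlimited PTO Program, Long-Term Disability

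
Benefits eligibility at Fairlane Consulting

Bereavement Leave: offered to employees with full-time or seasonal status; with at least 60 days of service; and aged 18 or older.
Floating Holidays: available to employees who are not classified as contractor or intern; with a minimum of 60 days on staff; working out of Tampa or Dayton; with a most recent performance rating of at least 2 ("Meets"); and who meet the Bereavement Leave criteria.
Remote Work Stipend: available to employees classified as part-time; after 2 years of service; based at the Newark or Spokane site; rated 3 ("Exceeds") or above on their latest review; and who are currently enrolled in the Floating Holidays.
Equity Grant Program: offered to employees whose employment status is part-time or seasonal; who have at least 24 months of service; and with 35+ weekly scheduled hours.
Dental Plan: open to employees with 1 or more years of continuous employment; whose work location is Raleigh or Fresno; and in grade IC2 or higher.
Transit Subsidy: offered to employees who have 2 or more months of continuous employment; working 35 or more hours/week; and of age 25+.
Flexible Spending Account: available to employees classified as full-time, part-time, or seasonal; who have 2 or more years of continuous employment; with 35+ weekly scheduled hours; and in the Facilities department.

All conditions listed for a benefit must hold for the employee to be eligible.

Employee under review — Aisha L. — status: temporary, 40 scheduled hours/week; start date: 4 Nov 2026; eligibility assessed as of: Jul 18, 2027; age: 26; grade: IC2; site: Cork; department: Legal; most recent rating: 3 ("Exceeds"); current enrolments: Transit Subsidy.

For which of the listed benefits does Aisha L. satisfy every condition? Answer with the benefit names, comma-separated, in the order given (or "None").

Transit Subsidy

Service from 4 Nov 2026 to Jul 18, 2027: 256 days.
Bereavement Leave — status temporary ✗ (requires full-time or seasonal) → not eligible.
Floating Holidays — status temporary ✓ (not excluded); service 256 days ≥ 60 days ✓; site Cork ✗ (not Tampa or Dayton) → not eligible.
Remote Work Stipend — status temporary ✗ (requires part-time) → not eligible.
Equity Grant Program — status temporary ✗ (requires part-time or seasonal) → not eligible.
Dental Plan — service 256 days < 1 year (≈365 days) ✗ → not eligible.
Transit Subsidy — service 256 days ≥ 2 months (≈60 days) ✓; 40 hrs/wk ≥ 35 ✓; age 26 ≥ 25 ✓ → eligible.
Flexible Spending Account — status temporary ✗ (requires full-time, part-time, or seasonal) → not eligible.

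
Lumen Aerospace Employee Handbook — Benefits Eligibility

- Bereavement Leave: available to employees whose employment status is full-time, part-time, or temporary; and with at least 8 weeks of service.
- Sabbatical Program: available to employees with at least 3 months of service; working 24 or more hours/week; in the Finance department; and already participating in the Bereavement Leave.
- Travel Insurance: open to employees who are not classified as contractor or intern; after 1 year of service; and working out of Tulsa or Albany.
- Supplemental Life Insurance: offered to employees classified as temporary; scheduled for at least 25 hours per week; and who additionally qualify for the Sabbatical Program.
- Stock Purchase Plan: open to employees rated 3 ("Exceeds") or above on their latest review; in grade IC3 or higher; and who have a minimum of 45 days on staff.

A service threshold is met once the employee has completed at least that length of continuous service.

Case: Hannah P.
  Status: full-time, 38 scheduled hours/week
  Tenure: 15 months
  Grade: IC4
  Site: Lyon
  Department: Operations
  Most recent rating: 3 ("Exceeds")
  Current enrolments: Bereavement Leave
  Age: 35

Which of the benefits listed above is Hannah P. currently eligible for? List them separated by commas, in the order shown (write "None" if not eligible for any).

Bereavement Leave — status full-time ✓; service 15 months ≥ 8 weeks (≈56 days) ✓ → eligible.
Sabbatical Program — service 15 months ≥ 3 months ✓; 38 hrs/wk ≥ 24 ✓; dept Operations ✗ → not eligible.
Travel Insurance — status full-time ✓ (not excluded); service 15 months ≥ 1 year (≈365 days) ✓; site Lyon ✗ (not Tulsa or Albany) → not eligible.
Supplemental Life Insurance — status full-time ✗ (requires temporary) → not eligible.
Stock Purchase Plan — rating 3 ≥ 3 ✓; grade IC4 ≥ IC3 ✓; service 15 months ≥ 45 days ✓ → eligible.

Bereavement Leave, Stock Purchase Plan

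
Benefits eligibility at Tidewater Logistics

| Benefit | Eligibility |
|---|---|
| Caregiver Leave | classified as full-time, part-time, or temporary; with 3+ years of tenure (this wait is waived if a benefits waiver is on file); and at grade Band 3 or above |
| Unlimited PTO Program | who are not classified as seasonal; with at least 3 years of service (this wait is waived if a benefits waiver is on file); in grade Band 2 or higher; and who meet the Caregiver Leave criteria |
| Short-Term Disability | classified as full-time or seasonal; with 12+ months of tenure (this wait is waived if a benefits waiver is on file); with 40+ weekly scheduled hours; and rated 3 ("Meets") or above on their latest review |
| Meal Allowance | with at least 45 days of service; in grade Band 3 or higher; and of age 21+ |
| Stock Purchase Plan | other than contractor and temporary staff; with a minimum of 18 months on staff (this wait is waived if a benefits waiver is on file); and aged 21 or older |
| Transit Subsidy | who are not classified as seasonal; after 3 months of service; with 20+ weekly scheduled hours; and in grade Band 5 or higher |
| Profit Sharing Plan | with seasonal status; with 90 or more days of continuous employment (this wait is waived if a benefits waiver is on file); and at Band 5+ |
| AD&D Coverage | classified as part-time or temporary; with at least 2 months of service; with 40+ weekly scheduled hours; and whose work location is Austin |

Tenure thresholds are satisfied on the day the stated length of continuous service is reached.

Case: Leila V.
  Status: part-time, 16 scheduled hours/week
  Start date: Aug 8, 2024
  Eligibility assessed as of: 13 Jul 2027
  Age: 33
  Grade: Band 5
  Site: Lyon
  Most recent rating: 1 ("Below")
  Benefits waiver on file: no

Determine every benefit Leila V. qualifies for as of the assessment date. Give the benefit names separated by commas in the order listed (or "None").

Service from Aug 8, 2024 to 13 Jul 2027: 1069 days.
Caregiver Leave — status part-time ✓; no waiver, service 1069 days < 3 years (≈1095 days) ✗ → not eligible.
Unlimited PTO Program — status part-time ✓ (not excluded); no waiver, service 1069 days < 3 years (≈1095 days) ✗ → not eligible.
Short-Term Disability — status part-time ✗ (requires full-time or seasonal) → not eligible.
Meal Allowance — service 1069 days ≥ 45 days ✓; grade Band 5 ≥ Band 3 ✓; age 33 ≥ 21 ✓ → eligible.
Stock Purchase Plan — status part-time ✓ (not excluded); no waiver, service 1069 days ≥ 18 months (≈540 days) ✓; age 33 ≥ 21 ✓ → eligible.
Transit Subsidy — status part-time ✓ (not excluded); service 1069 days ≥ 3 months (≈90 days) ✓; 16 hrs/wk < 20 ✗ → not eligible.
Profit Sharing Plan — status part-time ✗ (requires seasonal) → not eligible.
AD&D Coverage — status part-time ✓; service 1069 days ≥ 2 months (≈60 days) ✓; 16 hrs/wk < 40 ✗ → not eligible.

Meal Allowance, Stock Purchase Plan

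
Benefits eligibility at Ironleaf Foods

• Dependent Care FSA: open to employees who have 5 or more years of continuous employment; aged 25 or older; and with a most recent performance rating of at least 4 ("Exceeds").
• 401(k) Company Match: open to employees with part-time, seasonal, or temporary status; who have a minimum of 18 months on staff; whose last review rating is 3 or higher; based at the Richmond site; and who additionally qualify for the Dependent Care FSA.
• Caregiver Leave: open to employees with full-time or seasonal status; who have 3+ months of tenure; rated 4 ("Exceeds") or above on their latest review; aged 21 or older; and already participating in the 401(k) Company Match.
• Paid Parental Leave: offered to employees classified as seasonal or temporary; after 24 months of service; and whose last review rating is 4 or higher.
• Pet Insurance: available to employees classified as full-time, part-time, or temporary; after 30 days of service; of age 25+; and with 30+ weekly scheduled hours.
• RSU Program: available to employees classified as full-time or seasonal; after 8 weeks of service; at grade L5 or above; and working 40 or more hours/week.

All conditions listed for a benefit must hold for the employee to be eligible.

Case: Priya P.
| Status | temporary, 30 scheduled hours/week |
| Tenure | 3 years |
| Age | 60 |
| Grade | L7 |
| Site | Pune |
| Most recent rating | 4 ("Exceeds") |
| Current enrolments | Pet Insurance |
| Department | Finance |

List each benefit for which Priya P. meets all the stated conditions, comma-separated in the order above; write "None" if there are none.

Paid Parental Leave, Pet Insurance

Dependent Care FSA — service 3 years < 5 years ✗ → not eligible.
401(k) Company Match — status temporary ✓; service 3 years ≥ 18 months (≈540 days) ✓; rating 4 ≥ 3 ✓; site Pune ✗ (not Richmond) → not eligible.
Caregiver Leave — status temporary ✗ (requires full-time or seasonal) → not eligible.
Paid Parental Leave — status temporary ✓; service 3 years ≥ 24 months (≈720 days) ✓; rating 4 ≥ 4 ✓ → eligible.
Pet Insurance — status temporary ✓; service 3 years ≥ 30 days ✓; age 60 ≥ 25 ✓; 30 hrs/wk ≥ 30 ✓ → eligible.
RSU Program — status temporary ✗ (requires full-time or seasonal) → not eligible.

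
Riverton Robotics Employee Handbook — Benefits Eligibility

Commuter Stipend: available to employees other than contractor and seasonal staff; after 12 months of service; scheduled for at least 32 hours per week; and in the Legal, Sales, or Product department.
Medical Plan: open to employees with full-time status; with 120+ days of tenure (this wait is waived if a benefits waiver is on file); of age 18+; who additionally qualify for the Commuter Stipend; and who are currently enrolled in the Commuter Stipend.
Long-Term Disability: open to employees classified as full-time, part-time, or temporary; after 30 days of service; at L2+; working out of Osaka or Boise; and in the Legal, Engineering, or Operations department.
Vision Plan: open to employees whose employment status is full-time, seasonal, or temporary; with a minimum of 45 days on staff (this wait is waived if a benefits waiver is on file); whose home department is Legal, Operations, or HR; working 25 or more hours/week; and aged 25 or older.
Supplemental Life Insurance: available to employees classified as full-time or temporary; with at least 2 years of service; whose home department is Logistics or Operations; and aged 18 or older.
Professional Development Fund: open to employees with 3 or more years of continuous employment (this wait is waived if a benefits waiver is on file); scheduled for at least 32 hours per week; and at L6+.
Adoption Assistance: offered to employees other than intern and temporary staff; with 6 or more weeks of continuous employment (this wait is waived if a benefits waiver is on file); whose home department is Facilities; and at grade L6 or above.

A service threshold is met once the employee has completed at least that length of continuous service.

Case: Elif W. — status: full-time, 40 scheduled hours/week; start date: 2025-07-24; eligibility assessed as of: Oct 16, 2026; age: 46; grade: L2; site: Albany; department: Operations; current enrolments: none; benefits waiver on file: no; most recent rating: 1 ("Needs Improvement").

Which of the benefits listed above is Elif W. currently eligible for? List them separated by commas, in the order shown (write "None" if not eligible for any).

Service from 2025-07-24 to Oct 16, 2026: 449 days.
Commuter Stipend — status full-time ✓ (not excluded); service 449 days ≥ 12 months (≈360 days) ✓; 40 hrs/wk ≥ 32 ✓; dept Operations ✗ → not eligible.
Medical Plan — status full-time ✓; no waiver, service 449 days ≥ 120 days ✓; age 46 ≥ 18 ✓; not eligible for Commuter Stipend ✗ → not eligible.
Long-Term Disability — status full-time ✓; service 449 days ≥ 30 days ✓; grade L2 ≥ L2 ✓; site Albany ✗ (not Osaka or Boise) → not eligible.
Vision Plan — status full-time ✓; no waiver, service 449 days ≥ 45 days ✓; dept Operations ✓; 40 hrs/wk ≥ 25 ✓; age 46 ≥ 25 ✓ → eligible.
Supplemental Life Insurance — status full-time ✓; service 449 days < 2 years (≈730 days) ✗ → not eligible.
Professional Development Fund — no waiver, service 449 days < 3 years (≈1095 days) ✗ → not eligible.
Adoption Assistance — status full-time ✓ (not excluded); no waiver, service 449 days ≥ 6 weeks (≈42 days) ✓; dept Operations ✗ → not eligible.

Vision Plan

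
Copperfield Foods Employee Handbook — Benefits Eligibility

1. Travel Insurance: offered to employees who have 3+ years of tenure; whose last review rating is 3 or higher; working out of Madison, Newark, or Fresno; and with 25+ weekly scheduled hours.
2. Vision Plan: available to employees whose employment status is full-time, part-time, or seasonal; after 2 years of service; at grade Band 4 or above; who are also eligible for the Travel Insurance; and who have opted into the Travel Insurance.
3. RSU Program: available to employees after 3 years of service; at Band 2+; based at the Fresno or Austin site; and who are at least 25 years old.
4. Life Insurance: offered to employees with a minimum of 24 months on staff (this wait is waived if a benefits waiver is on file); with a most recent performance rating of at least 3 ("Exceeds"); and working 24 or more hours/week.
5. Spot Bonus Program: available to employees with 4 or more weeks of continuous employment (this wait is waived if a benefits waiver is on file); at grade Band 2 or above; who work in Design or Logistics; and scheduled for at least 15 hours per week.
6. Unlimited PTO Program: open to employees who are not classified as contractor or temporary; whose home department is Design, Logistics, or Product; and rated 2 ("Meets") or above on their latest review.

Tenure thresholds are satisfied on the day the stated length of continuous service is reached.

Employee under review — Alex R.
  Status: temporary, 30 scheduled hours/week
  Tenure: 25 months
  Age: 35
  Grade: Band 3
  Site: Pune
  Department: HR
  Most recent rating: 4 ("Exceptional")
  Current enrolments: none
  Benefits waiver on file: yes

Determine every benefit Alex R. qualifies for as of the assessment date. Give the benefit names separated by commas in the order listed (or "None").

Travel Insurance — service 25 months < 3 years (≈1095 days) ✗ → not eligible.
Vision Plan — status temporary ✗ (requires full-time, part-time, or seasonal) → not eligible.
RSU Program — service 25 months < 3 years (≈1095 days) ✗ → not eligible.
Life Insurance — benefits waiver on file ✓; rating 4 ≥ 3 ✓; 30 hrs/wk ≥ 24 ✓ → eligible.
Spot Bonus Program — benefits waiver on file ✓; grade Band 3 ≥ Band 2 ✓; dept HR ✗ → not eligible.
Unlimited PTO Program — status temporary ✗ (excluded) → not eligible.

Life Insurance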